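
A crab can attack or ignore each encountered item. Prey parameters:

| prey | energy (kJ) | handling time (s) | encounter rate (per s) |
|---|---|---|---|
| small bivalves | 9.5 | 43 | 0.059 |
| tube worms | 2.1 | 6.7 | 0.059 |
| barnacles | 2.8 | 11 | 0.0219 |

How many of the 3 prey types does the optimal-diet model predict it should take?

3

E/h in descending order: tube worms 0.313, barnacles 0.255, small bivalves 0.221 kJ/s. The optimal diet is the largest prefix of this list for which every included type satisfies E_i/h_i > R on the types above it.
Rate on top 1: 0.0888. barnacles: 0.255 > 0.0888 → include.
Rate on top 2: 0.1132. small bivalves: 0.221 > 0.1132 → include.
Optimal diet: tube worms, barnacles, small bivalves — 3 of 3 types.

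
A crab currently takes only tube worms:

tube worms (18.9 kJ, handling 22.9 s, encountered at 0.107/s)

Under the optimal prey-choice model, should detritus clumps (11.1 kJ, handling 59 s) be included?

Intake rate on the current diet: R = (0.107×18.9) / (1 + 0.107×22.9) = 2.022/3.45 = 0.5861 kJ/s.
detritus clumps: E/h = 11.1/59 = 0.1881 kJ/s.
0.1881 < 0.5861, so adding detritus clumps would lower the average — exclude it.

No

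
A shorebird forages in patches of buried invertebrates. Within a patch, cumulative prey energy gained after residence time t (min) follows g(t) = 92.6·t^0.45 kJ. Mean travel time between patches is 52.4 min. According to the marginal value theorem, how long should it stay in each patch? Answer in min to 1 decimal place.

42.9 min

Maximise g(t)/(T+t): set derivative to zero → g'(t)(T+t) = g(t).
g'(t) = 0.45·92.6·t^-0.55. Setting 0.45·92.6·t^-0.55 = 92.6·t^0.45/(52.4+t) gives 0.45(52.4+t) = t, so 0.55·t = 0.45×52.4.
t* = 0.45×52.4/0.55 = 42.87 min.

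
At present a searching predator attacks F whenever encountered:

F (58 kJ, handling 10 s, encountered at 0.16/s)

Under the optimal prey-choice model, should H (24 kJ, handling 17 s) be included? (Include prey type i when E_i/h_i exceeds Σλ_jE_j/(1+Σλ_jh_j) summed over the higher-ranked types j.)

No

Current rate: (0.16×58)/(1 + 0.16×10) = 3.569 kJ/s.
H: E/h = 24/17 = 1.412 kJ/s.
Since 1.412 < R, time spent handling H is better spent searching.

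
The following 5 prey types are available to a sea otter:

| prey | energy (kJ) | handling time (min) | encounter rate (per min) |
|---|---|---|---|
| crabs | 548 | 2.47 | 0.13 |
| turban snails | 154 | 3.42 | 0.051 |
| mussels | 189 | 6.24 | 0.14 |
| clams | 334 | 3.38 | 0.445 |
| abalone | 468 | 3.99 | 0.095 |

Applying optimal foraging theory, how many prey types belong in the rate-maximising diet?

3

Rank by E/h (kJ/min): crabs 222, abalone 117, clams 98.8, turban snails 45, mussels 30.3. Include each in turn until the next type's E/h falls below the running intake rate.
Rate on top 1: 53.92. abalone: 117 > 53.92 → include.
Rate on top 2: 68.05. clams: 98.8 > 68.05 → include.
Rate on top 3: 82.49. turban snails: 45 < 82.49 → exclude; stop.
Optimal diet: crabs, abalone, clams — 3 of 5 types.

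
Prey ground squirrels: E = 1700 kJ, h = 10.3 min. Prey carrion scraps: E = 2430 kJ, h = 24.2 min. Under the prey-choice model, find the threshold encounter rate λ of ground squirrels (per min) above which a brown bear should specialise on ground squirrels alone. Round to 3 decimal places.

The zero-one rule: include carrion scraps iff E₂/h₂ > λE₁/(1+λh₁). Equality gives the switch point.
λE₁h₂ = E₂ + λE₂h₁ ⇒ λ = E₂/(E₁h₂ − E₂h₁) = 2430/(4.114e+04 − 2.503e+04) = 0.1508 per min.

0.151 per min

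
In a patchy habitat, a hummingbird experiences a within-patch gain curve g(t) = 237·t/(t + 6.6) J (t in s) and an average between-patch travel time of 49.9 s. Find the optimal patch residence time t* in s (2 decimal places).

Maximise g(t)/(T+t): set derivative to zero → g'(t)(T+t) = g(t).
g'(t) = 237·6.6/(t + 6.6)². Setting 237·6.6/(t+6.6)² = 237t/[(t+6.6)(49.9+t)] gives 6.6(49.9+t) = t(t+6.6), so t² = 6.6×49.9 = 329.3.
t* = √329.3 = 18.15 s.

18.15 s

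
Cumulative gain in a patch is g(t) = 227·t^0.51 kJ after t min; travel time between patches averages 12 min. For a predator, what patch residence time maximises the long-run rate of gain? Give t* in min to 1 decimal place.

Maximise g(t)/(T+t): set derivative to zero → g'(t)(T+t) = g(t).
g'(t) = 0.51·227·t^-0.49. Setting 0.51·227·t^-0.49 = 227·t^0.51/(12+t) gives 0.51(12+t) = t, so 0.49·t = 0.51×12.
t* = 0.51×12/0.49 = 12.49 min.

12.5 min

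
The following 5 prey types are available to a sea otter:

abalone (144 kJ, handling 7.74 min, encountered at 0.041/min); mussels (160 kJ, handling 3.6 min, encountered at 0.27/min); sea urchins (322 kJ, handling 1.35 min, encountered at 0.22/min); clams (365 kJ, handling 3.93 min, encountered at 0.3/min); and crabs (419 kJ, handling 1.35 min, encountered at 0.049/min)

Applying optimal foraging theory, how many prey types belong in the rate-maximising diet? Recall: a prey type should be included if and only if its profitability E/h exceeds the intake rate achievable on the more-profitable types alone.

E/h in descending order: crabs 310, sea urchins 239, clams 92.9, mussels 44.4, abalone 18.6 kJ/min. The optimal diet is the largest prefix of this list for which every included type satisfies E_i/h_i > R on the types above it.
Rate on top 1: 19.26. sea urchins: 239 > 19.26 → include.
Rate on top 2: 67.03. clams: 92.9 > 67.03 → include.
Rate on top 3: 79.02. mussels: 44.4 < 79.02 → exclude; stop.
Optimal diet: crabs, sea urchins, clams — 3 of 5 types.

3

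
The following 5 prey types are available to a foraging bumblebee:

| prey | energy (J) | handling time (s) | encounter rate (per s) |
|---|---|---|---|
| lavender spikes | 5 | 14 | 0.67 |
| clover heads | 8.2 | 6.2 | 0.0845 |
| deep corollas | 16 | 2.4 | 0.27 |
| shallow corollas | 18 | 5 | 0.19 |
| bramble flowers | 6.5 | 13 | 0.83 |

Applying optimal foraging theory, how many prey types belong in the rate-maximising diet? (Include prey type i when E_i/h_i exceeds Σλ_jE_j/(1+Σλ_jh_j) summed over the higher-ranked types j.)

Rank by E/h (J/s): deep corollas 6.67, shallow corollas 3.6, clover heads 1.32, bramble flowers 0.5, lavender spikes 0.357. Include each in turn until the next type's E/h falls below the running intake rate.
Rate on top 1: 2.621. shallow corollas: 3.6 > 2.621 → include.
Rate on top 2: 2.979. clover heads: 1.32 < 2.979 → exclude; stop.
Optimal diet: deep corollas, shallow corollas — 2 of 5 types.

2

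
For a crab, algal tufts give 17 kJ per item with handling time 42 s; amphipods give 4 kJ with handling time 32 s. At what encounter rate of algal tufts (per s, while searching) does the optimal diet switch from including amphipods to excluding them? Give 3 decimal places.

Drop amphipods once their profitability E₂/h₂ falls below the rate achievable on algal tufts alone: E₂/h₂ = λE₁/(1 + λh₁).
Solve for λ: λE₁h₂ = E₂(1 + λh₁) → λ(E₁h₂ − E₂h₁) = E₂ → λ = E₂/(E₁h₂ − E₂h₁).
λ = 4/(17×32 − 4×42) = 4/376 = 0.01064 per s.

0.011 per s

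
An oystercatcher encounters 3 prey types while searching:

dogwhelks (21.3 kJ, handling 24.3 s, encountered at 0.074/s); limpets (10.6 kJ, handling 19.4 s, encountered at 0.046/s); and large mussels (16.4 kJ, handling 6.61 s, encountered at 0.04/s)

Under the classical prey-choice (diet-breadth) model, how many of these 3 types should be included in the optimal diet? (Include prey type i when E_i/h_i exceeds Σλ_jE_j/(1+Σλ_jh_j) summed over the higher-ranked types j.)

2

E/h in descending order: large mussels 2.48, dogwhelks 0.877, limpets 0.546 kJ/s. The optimal diet is the largest prefix of this list for which every included type satisfies E_i/h_i > R on the types above it.
Rate on top 1: 0.5188. dogwhelks: 0.877 > 0.5188 → include.
Rate on top 2: 0.7289. limpets: 0.546 < 0.7289 → exclude; stop.
Optimal diet: large mussels, dogwhelks — 2 of 3 types.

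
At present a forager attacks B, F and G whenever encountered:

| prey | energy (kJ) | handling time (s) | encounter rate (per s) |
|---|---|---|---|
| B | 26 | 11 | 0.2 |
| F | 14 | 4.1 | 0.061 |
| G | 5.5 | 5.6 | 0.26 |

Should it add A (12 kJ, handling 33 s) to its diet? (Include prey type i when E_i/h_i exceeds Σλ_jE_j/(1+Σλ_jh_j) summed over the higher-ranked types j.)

No

Current rate: (0.2×26 + 0.061×14 + 0.26×5.5)/(1 + 0.2×11 + 0.061×4.1 + 0.26×5.6) = 1.525 kJ/s.
A: E/h = 12/33 = 0.3636 kJ/s.
Since 0.3636 < R, time spent handling A is better spent searching.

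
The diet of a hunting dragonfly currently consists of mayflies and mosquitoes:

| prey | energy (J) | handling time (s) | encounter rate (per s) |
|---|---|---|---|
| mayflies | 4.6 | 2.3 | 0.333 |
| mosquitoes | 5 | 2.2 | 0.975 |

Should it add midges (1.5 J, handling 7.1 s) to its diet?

On mayflies and mosquitoes alone, R = ΣλE/(1+Σλh) = 6.407/3.911 = 1.638 J/s.
Profitability of midges: 1.5/7.1 = 0.2113 J/s.
0.2113 < 1.638, so adding midges would lower the average — exclude it.

No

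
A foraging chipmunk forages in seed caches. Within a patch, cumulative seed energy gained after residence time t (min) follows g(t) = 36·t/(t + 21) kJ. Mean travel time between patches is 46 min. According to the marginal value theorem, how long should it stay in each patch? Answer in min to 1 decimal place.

31.1 min

By the marginal value theorem, leave when the instantaneous gain rate g'(t) equals the habitat-wide average g(t)/(T + t).
g'(t) = 36·21/(t + 21)². Setting 36·21/(t+21)² = 36t/[(t+21)(46+t)] gives 21(46+t) = t(t+21), so t² = 21×46 = 966.
t* = √966 = 31.08 min.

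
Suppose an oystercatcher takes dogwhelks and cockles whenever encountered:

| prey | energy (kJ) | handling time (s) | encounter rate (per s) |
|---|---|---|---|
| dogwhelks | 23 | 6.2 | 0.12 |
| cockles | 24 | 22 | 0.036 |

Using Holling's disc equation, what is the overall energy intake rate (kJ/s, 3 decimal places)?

Energy encountered per unit search time: 0.12×23 + 0.036×24 = 3.624 kJ/s.
Handling time per unit search time: 0.12×6.2 + 0.036×22 = 1.536.
Rate = 3.624/(1 + 1.536) = 1.429 kJ/s.

1.429 kJ/s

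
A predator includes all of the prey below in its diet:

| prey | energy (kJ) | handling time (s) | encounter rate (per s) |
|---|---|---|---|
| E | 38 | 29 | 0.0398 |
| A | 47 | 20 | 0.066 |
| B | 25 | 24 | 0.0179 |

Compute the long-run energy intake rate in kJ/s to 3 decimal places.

R = Σλ_iE_i / (1 + Σλ_ih_i)
Numerator: 0.0398×38 + 0.066×47 + 0.0179×25 = 5.062
Denominator: 1 + 0.0398×29 + 0.066×20 + 0.0179×24 = 3.904
R = 5.062/3.904 = 1.297 kJ/s

1.297 kJ/s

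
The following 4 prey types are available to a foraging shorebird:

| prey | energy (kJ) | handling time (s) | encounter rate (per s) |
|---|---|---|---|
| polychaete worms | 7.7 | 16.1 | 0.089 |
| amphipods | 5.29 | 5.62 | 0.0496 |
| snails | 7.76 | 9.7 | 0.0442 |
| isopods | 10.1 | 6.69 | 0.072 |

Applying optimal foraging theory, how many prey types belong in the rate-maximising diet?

Profitabilities (E/h, kJ/s): isopods 1.51, amphipods 0.941, snails 0.8, polychaete worms 0.478. Add prey in this order while the next type's profitability exceeds the intake rate on those already taken.
Rate on top 1: 0.4908. amphipods: 0.941 > 0.4908 → include.
Rate on top 2: 0.5621. snails: 0.8 > 0.5621 → include.
Rate on top 3: 0.6087. polychaete worms: 0.478 < 0.6087 → exclude; stop.
Optimal diet: isopods, amphipods, snails — 3 of 4 types.

3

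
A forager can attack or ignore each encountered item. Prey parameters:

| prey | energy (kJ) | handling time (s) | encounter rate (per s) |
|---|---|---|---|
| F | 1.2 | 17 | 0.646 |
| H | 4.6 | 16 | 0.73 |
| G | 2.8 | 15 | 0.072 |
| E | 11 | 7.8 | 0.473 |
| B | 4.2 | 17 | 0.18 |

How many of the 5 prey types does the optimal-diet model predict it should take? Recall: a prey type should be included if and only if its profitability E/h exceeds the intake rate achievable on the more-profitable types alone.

1

Rank by E/h (kJ/s): E 1.41, H 0.287, B 0.247, G 0.187, F 0.0706. Include each in turn until the next type's E/h falls below the running intake rate.
Rate on top 1: 1.11. H: 0.287 < 1.11 → exclude; stop.
Optimal diet: E — 1 of 5 types.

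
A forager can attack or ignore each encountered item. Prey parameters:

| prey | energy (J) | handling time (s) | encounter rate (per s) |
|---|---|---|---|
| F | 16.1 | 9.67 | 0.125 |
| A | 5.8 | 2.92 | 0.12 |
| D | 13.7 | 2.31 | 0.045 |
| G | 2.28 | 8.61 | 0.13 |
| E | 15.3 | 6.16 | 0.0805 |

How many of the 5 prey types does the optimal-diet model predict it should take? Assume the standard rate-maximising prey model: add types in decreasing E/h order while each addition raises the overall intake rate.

4

E/h in descending order: D 5.93, E 2.48, A 1.99, F 1.66, G 0.265 J/s. The optimal diet is the largest prefix of this list for which every included type satisfies E_i/h_i > R on the types above it.
Rate on top 1: 0.5584. E: 2.48 > 0.5584 → include.
Rate on top 2: 1.155. A: 1.99 > 1.155 → include.
Rate on top 3: 1.305. F: 1.66 > 1.305 → include.
Rate on top 4: 1.442. G: 0.265 < 1.442 → exclude; stop.
Optimal diet: D, E, A, F — 4 of 5 types.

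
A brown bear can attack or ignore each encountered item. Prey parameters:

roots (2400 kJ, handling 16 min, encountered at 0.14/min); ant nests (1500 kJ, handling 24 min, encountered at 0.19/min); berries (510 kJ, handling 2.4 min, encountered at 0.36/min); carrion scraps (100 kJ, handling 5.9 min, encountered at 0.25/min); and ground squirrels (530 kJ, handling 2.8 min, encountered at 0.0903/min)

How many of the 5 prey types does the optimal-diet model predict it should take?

E/h in descending order: berries 212, ground squirrels 189, roots 150, ant nests 62.5, carrion scraps 16.9 kJ/min. The optimal diet is the largest prefix of this list for which every included type satisfies E_i/h_i > R on the types above it.
Rate on top 1: 98.5. ground squirrels: 189 > 98.5 → include.
Rate on top 2: 109.3. roots: 150 > 109.3 → include.
Rate on top 3: 130.2. ant nests: 62.5 < 130.2 → exclude; stop.
Optimal diet: berries, ground squirrels, roots — 3 of 5 types.

3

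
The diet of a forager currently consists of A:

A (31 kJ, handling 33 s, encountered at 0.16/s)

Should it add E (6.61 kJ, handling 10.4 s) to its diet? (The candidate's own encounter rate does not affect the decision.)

No

On A alone, R = ΣλE/(1+Σλh) = 4.96/6.28 = 0.7898 kJ/s.
E: E/h = 6.61/10.4 = 0.6356 kJ/s.
Since 0.6356 < R, time spent handling E is better spent searching.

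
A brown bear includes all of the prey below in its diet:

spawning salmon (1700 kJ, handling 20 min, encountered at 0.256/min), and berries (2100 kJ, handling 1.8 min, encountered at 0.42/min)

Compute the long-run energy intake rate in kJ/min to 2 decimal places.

191.56 kJ/min

R = Σλ_iE_i / (1 + Σλ_ih_i)
Numerator: 0.256×1700 + 0.42×2100 = 1317
Denominator: 1 + 0.256×20 + 0.42×1.8 = 6.876
R = 1317/6.876 = 191.6 kJ/min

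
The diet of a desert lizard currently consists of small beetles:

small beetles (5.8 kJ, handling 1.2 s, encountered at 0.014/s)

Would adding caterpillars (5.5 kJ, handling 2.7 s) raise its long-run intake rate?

Current rate: (0.014×5.8)/(1 + 0.014×1.2) = 0.07986 kJ/s.
caterpillars: E/h = 5.5/2.7 = 2.037 kJ/s.
Since 2.037 > R, including caterpillars increases the long-run rate.

Yes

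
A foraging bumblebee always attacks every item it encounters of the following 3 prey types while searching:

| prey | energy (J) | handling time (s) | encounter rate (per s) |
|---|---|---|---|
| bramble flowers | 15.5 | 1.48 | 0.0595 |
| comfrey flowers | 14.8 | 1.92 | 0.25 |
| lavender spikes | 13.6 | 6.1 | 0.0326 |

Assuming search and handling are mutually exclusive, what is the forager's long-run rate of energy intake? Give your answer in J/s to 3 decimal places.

Energy encountered per unit search time: 0.0595×15.5 + 0.25×14.8 + 0.0326×13.6 = 5.066 J/s.
Handling time per unit search time: 0.0595×1.48 + 0.25×1.92 + 0.0326×6.1 = 0.7669.
Rate = 5.066/(1 + 0.7669) = 2.867 J/s.

2.867 J/s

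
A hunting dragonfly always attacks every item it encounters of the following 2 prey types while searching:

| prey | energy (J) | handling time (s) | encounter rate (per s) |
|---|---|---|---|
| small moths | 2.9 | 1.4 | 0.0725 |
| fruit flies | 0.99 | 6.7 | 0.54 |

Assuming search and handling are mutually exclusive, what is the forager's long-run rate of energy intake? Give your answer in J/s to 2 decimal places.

R = Σλ_iE_i / (1 + Σλ_ih_i)
Numerator: 0.0725×2.9 + 0.54×0.99 = 0.7449
Denominator: 1 + 0.0725×1.4 + 0.54×6.7 = 4.72
R = 0.7449/4.72 = 0.1578 J/s

0.16 J/s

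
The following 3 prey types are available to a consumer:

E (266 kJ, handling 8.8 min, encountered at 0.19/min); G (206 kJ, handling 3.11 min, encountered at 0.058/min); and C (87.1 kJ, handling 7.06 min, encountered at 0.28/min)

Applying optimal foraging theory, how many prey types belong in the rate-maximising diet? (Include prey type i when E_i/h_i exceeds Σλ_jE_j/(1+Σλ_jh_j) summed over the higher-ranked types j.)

Rank by E/h (kJ/min): G 66.2, E 30.2, C 12.3. Include each in turn until the next type's E/h falls below the running intake rate.
Rate on top 1: 10.12. E: 30.2 > 10.12 → include.
Rate on top 2: 21.91. C: 12.3 < 21.91 → exclude; stop.
Optimal diet: G, E — 2 of 3 types.

2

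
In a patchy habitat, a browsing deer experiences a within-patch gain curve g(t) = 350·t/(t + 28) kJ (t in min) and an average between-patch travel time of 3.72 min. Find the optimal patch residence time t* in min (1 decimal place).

Optimal t* satisfies g'(t*) = g(t*)/(T + t*).
g'(t) = 350·28/(t + 28)². Setting 350·28/(t+28)² = 350t/[(t+28)(3.72+t)] gives 28(3.72+t) = t(t+28), so t² = 28×3.72 = 104.2.
t* = √104.2 = 10.21 min.

10.2 min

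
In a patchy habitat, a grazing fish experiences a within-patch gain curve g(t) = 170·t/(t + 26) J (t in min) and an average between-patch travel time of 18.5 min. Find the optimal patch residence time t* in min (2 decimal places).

Maximise g(t)/(T+t): set derivative to zero → g'(t)(T+t) = g(t).
g'(t) = 170·26/(t + 26)². Setting 170·26/(t+26)² = 170t/[(t+26)(18.5+t)] gives 26(18.5+t) = t(t+26), so t² = 26×18.5 = 481.
t* = √481 = 21.93 min.

21.93 min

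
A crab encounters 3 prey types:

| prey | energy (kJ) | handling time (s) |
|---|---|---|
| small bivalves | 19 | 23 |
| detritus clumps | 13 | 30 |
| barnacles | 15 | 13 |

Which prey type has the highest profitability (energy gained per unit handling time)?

barnacles

Profitability E/h (kJ/s): small bivalves = 19/23 = 0.826, detritus clumps = 13/30 = 0.433, barnacles = 15/13 = 1.15.
Ranked: barnacles > small bivalves > detritus clumps.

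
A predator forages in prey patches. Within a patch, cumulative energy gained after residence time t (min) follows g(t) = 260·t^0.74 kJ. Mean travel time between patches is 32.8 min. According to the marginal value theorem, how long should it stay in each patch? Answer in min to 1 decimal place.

Optimal t* satisfies g'(t*) = g(t*)/(T + t*).
g'(t) = 0.74·260·t^-0.26. Setting 0.74·260·t^-0.26 = 260·t^0.74/(32.8+t) gives 0.74(32.8+t) = t, so 0.26·t = 0.74×32.8.
t* = 0.74×32.8/0.26 = 93.35 min.

93.4 min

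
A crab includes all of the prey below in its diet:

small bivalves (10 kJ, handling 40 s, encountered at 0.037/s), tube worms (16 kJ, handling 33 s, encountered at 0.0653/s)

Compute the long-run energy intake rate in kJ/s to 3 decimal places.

R = (0.037×10 + 0.0653×16) / (1 + 0.037×40 + 0.0653×33) = 1.415/4.635 = 0.3052 kJ/s.

0.305 kJ/s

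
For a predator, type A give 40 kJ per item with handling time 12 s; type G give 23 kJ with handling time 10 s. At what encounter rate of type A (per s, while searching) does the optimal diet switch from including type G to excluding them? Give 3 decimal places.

The zero-one rule: include type G iff E₂/h₂ > λE₁/(1+λh₁). Equality gives the switch point.
λE₁h₂ = E₂ + λE₂h₁ ⇒ λ = E₂/(E₁h₂ − E₂h₁) = 23/(400 − 276) = 0.1855 per s.

0.185 per s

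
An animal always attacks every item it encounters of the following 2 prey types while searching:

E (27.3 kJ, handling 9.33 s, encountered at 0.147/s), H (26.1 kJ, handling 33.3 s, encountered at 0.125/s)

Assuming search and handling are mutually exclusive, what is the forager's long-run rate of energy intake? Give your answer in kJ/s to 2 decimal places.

1.11 kJ/s

R = Σλ_iE_i / (1 + Σλ_ih_i)
Numerator: 0.147×27.3 + 0.125×26.1 = 7.276
Denominator: 1 + 0.147×9.33 + 0.125×33.3 = 6.534
R = 7.276/6.534 = 1.113 kJ/s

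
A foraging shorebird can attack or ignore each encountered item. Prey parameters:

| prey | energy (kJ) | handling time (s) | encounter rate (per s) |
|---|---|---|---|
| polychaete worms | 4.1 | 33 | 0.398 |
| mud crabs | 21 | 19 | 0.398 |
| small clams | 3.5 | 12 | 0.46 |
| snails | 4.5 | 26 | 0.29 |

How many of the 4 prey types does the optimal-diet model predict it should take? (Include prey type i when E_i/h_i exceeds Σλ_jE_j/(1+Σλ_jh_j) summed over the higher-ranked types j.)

E/h in descending order: mud crabs 1.11, small clams 0.292, snails 0.173, polychaete worms 0.124 kJ/s. The optimal diet is the largest prefix of this list for which every included type satisfies E_i/h_i > R on the types above it.
Rate on top 1: 0.9762. small clams: 0.292 < 0.9762 → exclude; stop.
Optimal diet: mud crabs — 1 of 4 types.

1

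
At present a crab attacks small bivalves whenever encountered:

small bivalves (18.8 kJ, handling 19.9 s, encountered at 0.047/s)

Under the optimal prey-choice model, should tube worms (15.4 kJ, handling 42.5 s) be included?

On small bivalves alone, R = ΣλE/(1+Σλh) = 0.8836/1.935 = 0.4566 kJ/s.
tube worms: E/h = 15.4/42.5 = 0.3624 kJ/s.
Since 0.3624 < R, time spent handling tube worms is better spent searching.

No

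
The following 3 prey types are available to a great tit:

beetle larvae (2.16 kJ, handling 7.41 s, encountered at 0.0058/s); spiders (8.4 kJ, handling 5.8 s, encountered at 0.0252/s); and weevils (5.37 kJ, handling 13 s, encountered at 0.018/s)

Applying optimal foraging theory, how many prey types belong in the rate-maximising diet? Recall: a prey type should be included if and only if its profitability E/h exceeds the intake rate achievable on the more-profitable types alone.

3

E/h in descending order: spiders 1.45, weevils 0.413, beetle larvae 0.291 kJ/s. The optimal diet is the largest prefix of this list for which every included type satisfies E_i/h_i > R on the types above it.
Rate on top 1: 0.1847. weevils: 0.413 > 0.1847 → include.
Rate on top 2: 0.2234. beetle larvae: 0.291 > 0.2234 → include.
Optimal diet: spiders, weevils, beetle larvae — 3 of 3 types.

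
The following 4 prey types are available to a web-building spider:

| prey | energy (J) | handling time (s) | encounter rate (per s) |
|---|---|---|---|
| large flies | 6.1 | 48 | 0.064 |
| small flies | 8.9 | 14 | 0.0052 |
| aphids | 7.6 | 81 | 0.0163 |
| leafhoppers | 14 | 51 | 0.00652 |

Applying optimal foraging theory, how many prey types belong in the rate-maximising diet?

3

E/h in descending order: small flies 0.636, leafhoppers 0.275, large flies 0.127, aphids 0.0938 J/s. The optimal diet is the largest prefix of this list for which every included type satisfies E_i/h_i > R on the types above it.
Rate on top 1: 0.04314. leafhoppers: 0.275 > 0.04314 → include.
Rate on top 2: 0.09789. large flies: 0.127 > 0.09789 → include.
Rate on top 3: 0.1179. aphids: 0.0938 < 0.1179 → exclude; stop.
Optimal diet: small flies, leafhoppers, large flies — 3 of 4 types.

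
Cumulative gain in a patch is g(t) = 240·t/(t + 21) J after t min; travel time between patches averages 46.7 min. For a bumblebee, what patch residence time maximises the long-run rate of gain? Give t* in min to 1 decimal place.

31.3 min

By the marginal value theorem, leave when the instantaneous gain rate g'(t) equals the habitat-wide average g(t)/(T + t).
g'(t) = 240·21/(t + 21)². Setting 240·21/(t+21)² = 240t/[(t+21)(46.7+t)] gives 21(46.7+t) = t(t+21), so t² = 21×46.7 = 980.7.
t* = √980.7 = 31.32 min.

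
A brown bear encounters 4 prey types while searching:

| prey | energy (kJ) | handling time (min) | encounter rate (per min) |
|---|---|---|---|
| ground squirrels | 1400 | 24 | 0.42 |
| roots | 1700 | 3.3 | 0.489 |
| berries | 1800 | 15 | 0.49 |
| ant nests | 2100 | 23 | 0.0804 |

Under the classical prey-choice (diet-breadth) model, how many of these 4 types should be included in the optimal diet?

1

Rank by E/h (kJ/min): roots 515, berries 120, ant nests 91.3, ground squirrels 58.3. Include each in turn until the next type's E/h falls below the running intake rate.
Rate on top 1: 318.1. berries: 120 < 318.1 → exclude; stop.
Optimal diet: roots — 1 of 4 types.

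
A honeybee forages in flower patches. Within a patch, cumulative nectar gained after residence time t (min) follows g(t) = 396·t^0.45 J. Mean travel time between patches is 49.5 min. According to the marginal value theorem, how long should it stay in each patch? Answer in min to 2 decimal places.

40.50 min

Optimal t* satisfies g'(t*) = g(t*)/(T + t*).
g'(t) = 0.45·396·t^-0.55. Setting 0.45·396·t^-0.55 = 396·t^0.45/(49.5+t) gives 0.45(49.5+t) = t, so 0.55·t = 0.45×49.5.
t* = 0.45×49.5/0.55 = 40.5 min.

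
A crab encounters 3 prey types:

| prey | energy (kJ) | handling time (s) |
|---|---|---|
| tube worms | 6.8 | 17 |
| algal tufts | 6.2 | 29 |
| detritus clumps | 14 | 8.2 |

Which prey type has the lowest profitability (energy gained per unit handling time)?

Profitability E/h (kJ/s): tube worms = 6.8/17 = 0.4, algal tufts = 6.2/29 = 0.214, detritus clumps = 14/8.2 = 1.71.
Ranked: detritus clumps > tube worms > algal tufts.

algal tufts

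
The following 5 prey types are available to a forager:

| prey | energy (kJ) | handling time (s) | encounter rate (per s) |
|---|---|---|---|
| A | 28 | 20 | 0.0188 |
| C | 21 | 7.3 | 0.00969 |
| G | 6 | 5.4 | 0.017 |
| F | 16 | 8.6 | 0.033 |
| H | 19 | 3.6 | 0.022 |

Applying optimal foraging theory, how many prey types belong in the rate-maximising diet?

5

Rank by E/h (kJ/s): H 5.28, C 2.88, F 1.86, A 1.4, G 1.11. Include each in turn until the next type's E/h falls below the running intake rate.
Rate on top 1: 0.3873. C: 2.88 > 0.3873 → include.
Rate on top 2: 0.5405. F: 1.86 > 0.5405 → include.
Rate on top 3: 0.8017. A: 1.4 > 0.8017 → include.
Rate on top 4: 0.926. G: 1.11 > 0.926 → include.
Optimal diet: H, C, F, A, G — 5 of 5 types.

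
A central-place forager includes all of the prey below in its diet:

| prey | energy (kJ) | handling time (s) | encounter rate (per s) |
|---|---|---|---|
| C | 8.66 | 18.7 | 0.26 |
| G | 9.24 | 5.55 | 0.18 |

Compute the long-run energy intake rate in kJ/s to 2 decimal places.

R = (0.26×8.66 + 0.18×9.24) / (1 + 0.26×18.7 + 0.18×5.55) = 3.915/6.861 = 0.5706 kJ/s.

0.57 kJ/s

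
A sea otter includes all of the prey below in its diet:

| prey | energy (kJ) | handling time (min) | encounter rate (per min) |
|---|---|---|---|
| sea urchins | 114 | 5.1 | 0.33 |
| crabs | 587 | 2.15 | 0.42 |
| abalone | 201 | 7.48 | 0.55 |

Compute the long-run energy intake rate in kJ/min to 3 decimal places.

R = Σλ_iE_i / (1 + Σλ_ih_i)
Numerator: 0.33×114 + 0.42×587 + 0.55×201 = 394.7
Denominator: 1 + 0.33×5.1 + 0.42×2.15 + 0.55×7.48 = 7.7
R = 394.7/7.7 = 51.26 kJ/min

51.261 kJ/min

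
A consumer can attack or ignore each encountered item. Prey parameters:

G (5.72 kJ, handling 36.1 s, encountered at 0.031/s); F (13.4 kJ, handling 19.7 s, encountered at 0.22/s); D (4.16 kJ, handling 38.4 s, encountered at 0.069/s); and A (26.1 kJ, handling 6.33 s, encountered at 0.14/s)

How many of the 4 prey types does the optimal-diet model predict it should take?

Rank by E/h (kJ/s): A 4.12, F 0.68, G 0.158, D 0.108. Include each in turn until the next type's E/h falls below the running intake rate.
Rate on top 1: 1.937. F: 0.68 < 1.937 → exclude; stop.
Optimal diet: A — 1 of 4 types.

1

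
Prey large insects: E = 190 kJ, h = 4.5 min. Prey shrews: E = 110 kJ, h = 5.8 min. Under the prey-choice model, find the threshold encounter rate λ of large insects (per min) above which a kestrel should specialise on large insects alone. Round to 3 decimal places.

0.181 per min

The zero-one rule: include shrews iff E₂/h₂ > λE₁/(1+λh₁). Equality gives the switch point.
λE₁h₂ = E₂ + λE₂h₁ ⇒ λ = E₂/(E₁h₂ − E₂h₁) = 110/(1102 − 495) = 0.1812 per min.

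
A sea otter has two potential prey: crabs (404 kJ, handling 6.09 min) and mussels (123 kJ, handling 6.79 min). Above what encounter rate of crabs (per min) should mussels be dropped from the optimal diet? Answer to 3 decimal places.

At the threshold, the rate on crabs alone equals the profitability of mussels: λ·404/(1 + λ·6.09) = 123/6.79 = 18.11.
Rearranging, λ(404 − 18.11×6.09) = 18.11, so λ = 18.11/293.7 = 0.06168 per min.

0.062 per min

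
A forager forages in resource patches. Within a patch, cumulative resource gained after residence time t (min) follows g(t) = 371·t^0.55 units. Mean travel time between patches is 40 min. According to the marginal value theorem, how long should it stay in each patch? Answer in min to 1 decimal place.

Maximise g(t)/(T+t): set derivative to zero → g'(t)(T+t) = g(t).
g'(t) = 0.55·371·t^-0.45. Setting 0.55·371·t^-0.45 = 371·t^0.55/(40+t) gives 0.55(40+t) = t, so 0.45·t = 0.55×40.
t* = 0.55×40/0.45 = 48.89 min.

48.9 min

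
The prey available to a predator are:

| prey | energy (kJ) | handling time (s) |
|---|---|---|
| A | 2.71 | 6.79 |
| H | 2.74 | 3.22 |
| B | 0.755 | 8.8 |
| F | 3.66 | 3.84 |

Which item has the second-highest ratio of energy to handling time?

In descending order of E/h:
F: 3.66/3.84 = 0.953 kJ/s
H: 2.74/3.22 = 0.851 kJ/s
A: 2.71/6.79 = 0.399 kJ/s
B: 0.755/8.8 = 0.0858 kJ/s

H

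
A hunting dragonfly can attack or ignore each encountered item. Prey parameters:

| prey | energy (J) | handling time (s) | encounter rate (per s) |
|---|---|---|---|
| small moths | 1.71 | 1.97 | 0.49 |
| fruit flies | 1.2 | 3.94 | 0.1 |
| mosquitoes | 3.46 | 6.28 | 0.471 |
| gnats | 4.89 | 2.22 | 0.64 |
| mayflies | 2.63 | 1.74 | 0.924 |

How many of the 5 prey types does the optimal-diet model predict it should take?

2

E/h in descending order: gnats 2.2, mayflies 1.51, small moths 0.868, mosquitoes 0.551, fruit flies 0.305 J/s. The optimal diet is the largest prefix of this list for which every included type satisfies E_i/h_i > R on the types above it.
Rate on top 1: 1.293. mayflies: 1.51 > 1.293 → include.
Rate on top 2: 1.38. small moths: 0.868 < 1.38 → exclude; stop.
Optimal diet: gnats, mayflies — 2 of 5 types.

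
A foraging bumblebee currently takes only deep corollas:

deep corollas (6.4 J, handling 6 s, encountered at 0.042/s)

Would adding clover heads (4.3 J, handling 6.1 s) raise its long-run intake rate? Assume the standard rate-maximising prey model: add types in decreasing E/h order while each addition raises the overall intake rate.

Current rate: (0.042×6.4)/(1 + 0.042×6) = 0.2147 J/s.
clover heads: E/h = 4.3/6.1 = 0.7049 J/s.
0.7049 > 0.2147, so adding clover heads raises the average — include it.

Yes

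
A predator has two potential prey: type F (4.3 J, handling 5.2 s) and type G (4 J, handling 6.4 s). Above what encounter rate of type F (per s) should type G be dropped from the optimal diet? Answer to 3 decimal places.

0.595 per s

At the threshold, the rate on type F alone equals the profitability of type G: λ·4.3/(1 + λ·5.2) = 4/6.4 = 0.625.
Rearranging, λ(4.3 − 0.625×5.2) = 0.625, so λ = 0.625/1.05 = 0.5952 per s.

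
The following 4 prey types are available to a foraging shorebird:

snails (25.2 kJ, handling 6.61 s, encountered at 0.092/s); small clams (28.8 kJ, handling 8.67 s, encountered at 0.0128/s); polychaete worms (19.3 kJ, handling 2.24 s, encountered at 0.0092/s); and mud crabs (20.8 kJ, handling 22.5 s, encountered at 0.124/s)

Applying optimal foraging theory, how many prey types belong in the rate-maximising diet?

Rank by E/h (kJ/s): polychaete worms 8.62, snails 3.81, small clams 3.32, mud crabs 0.924. Include each in turn until the next type's E/h falls below the running intake rate.
Rate on top 1: 0.174. snails: 3.81 > 0.174 → include.
Rate on top 2: 1.532. small clams: 3.32 > 1.532 → include.
Rate on top 3: 1.647. mud crabs: 0.924 < 1.647 → exclude; stop.
Optimal diet: polychaete worms, snails, small clams — 3 of 4 types.

3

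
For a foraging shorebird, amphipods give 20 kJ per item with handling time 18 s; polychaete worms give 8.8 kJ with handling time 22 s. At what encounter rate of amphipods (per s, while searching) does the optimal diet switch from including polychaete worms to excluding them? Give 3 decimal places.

Drop polychaete worms once their profitability E₂/h₂ falls below the rate achievable on amphipods alone: E₂/h₂ = λE₁/(1 + λh₁).
Solve for λ: λE₁h₂ = E₂(1 + λh₁) → λ(E₁h₂ − E₂h₁) = E₂ → λ = E₂/(E₁h₂ − E₂h₁).
λ = 8.8/(20×22 − 8.8×18) = 8.8/281.6 = 0.03125 per s.

0.031 per s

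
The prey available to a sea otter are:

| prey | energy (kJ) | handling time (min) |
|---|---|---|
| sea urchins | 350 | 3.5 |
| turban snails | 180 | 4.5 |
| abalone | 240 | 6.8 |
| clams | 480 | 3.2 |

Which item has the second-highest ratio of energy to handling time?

sea urchins

Profitability E/h (kJ/min): sea urchins = 350/3.5 = 100, turban snails = 180/4.5 = 40, abalone = 240/6.8 = 35.3, clams = 480/3.2 = 150.
Ranked: clams > sea urchins > turban snails > abalone.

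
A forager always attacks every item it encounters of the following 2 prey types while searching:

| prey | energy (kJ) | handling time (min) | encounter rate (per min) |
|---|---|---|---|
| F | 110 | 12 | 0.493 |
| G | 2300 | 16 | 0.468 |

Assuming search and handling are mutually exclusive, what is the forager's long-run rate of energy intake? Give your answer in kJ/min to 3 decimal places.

R = Σλ_iE_i / (1 + Σλ_ih_i)
Numerator: 0.493×110 + 0.468×2300 = 1131
Denominator: 1 + 0.493×12 + 0.468×16 = 14.4
R = 1131/14.4 = 78.49 kJ/min

78.494 kJ/min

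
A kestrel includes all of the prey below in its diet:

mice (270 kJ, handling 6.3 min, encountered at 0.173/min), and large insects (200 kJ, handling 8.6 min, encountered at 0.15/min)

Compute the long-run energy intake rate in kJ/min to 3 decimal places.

22.696 kJ/min

R = Σλ_iE_i / (1 + Σλ_ih_i)
Numerator: 0.173×270 + 0.15×200 = 76.71
Denominator: 1 + 0.173×6.3 + 0.15×8.6 = 3.38
R = 76.71/3.38 = 22.7 kJ/min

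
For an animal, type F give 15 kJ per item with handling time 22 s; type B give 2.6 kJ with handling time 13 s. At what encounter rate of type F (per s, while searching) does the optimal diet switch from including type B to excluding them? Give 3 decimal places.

At the threshold, the rate on type F alone equals the profitability of type B: λ·15/(1 + λ·22) = 2.6/13 = 0.2.
Rearranging, λ(15 − 0.2×22) = 0.2, so λ = 0.2/10.6 = 0.01887 per s.

0.019 per s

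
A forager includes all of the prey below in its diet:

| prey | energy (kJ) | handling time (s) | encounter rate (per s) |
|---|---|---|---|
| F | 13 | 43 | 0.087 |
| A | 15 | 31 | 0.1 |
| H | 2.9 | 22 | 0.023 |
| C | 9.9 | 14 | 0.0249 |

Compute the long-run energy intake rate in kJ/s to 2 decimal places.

Energy encountered per unit search time: 0.087×13 + 0.1×15 + 0.023×2.9 + 0.0249×9.9 = 2.944 kJ/s.
Handling time per unit search time: 0.087×43 + 0.1×31 + 0.023×22 + 0.0249×14 = 7.696.
Rate = 2.944/(1 + 7.696) = 0.3386 kJ/s.

0.34 kJ/s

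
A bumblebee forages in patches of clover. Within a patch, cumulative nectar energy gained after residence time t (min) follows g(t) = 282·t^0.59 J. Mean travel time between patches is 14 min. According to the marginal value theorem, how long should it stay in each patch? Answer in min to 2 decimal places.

20.15 min

Maximise g(t)/(T+t): set derivative to zero → g'(t)(T+t) = g(t).
g'(t) = 0.59·282·t^-0.41. Setting 0.59·282·t^-0.41 = 282·t^0.59/(14+t) gives 0.59(14+t) = t, so 0.41·t = 0.59×14.
t* = 0.59×14/0.41 = 20.15 min.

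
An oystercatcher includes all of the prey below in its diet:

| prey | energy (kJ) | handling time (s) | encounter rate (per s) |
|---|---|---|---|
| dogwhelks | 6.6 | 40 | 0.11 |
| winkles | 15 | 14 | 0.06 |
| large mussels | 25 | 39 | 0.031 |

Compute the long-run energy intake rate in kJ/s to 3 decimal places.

0.322 kJ/s

Energy encountered per unit search time: 0.11×6.6 + 0.06×15 + 0.031×25 = 2.401 kJ/s.
Handling time per unit search time: 0.11×40 + 0.06×14 + 0.031×39 = 6.449.
Rate = 2.401/(1 + 6.449) = 0.3223 kJ/s.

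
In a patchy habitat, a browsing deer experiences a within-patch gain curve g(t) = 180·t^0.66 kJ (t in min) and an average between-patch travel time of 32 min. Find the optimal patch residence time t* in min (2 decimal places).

Optimal t* satisfies g'(t*) = g(t*)/(T + t*).
g'(t) = 0.66·180·t^-0.34. Setting 0.66·180·t^-0.34 = 180·t^0.66/(32+t) gives 0.66(32+t) = t, so 0.34·t = 0.66×32.
t* = 0.66×32/0.34 = 62.12 min.

62.12 min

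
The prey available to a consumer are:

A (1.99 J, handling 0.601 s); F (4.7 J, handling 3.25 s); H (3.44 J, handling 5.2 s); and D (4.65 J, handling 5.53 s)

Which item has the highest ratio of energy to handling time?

A

Profitability E/h (J/s): A = 1.99/0.601 = 3.31, F = 4.7/3.25 = 1.45, H = 3.44/5.2 = 0.662, D = 4.65/5.53 = 0.841.
Ranked: A > F > D > H.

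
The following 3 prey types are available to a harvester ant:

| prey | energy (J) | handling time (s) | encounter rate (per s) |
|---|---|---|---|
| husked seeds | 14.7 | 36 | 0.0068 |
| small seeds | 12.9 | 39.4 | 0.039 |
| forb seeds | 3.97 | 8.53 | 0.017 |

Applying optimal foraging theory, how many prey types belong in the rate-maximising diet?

Profitabilities (E/h, J/s): forb seeds 0.465, husked seeds 0.408, small seeds 0.327. Add prey in this order while the next type's profitability exceeds the intake rate on those already taken.
Rate on top 1: 0.05894. husked seeds: 0.408 > 0.05894 → include.
Rate on top 2: 0.1205. small seeds: 0.327 > 0.1205 → include.
Optimal diet: forb seeds, husked seeds, small seeds — 3 of 3 types.

3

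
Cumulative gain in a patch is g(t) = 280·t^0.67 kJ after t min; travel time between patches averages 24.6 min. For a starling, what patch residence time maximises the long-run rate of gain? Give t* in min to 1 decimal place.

Maximise g(t)/(T+t): set derivative to zero → g'(t)(T+t) = g(t).
g'(t) = 0.67·280·t^-0.33. Setting 0.67·280·t^-0.33 = 280·t^0.67/(24.6+t) gives 0.67(24.6+t) = t, so 0.33·t = 0.67×24.6.
t* = 0.67×24.6/0.33 = 49.95 min.

49.9 min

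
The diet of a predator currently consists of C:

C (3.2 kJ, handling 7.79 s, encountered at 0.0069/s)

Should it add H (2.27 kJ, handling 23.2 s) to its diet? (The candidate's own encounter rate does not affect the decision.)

Intake rate on the current diet: R = (0.0069×3.2) / (1 + 0.0069×7.79) = 0.02208/1.054 = 0.02095 kJ/s.
H: E/h = 2.27/23.2 = 0.09784 kJ/s.
Since 0.09784 > R, including H increases the long-run rate.

Yes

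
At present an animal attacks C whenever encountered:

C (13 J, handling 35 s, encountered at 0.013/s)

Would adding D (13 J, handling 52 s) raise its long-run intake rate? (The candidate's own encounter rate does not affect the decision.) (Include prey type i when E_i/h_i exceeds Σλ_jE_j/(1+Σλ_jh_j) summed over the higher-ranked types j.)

Yes

Current rate: (0.013×13)/(1 + 0.013×35) = 0.1162 J/s.
D: E/h = 13/52 = 0.25 J/s.
Since 0.25 > R, including D increases the long-run rate.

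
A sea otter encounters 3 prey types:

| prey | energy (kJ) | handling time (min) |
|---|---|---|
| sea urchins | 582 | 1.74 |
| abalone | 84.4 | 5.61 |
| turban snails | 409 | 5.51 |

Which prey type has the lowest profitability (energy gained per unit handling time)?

abalone

In descending order of E/h:
sea urchins: 582/1.74 = 334 kJ/min
turban snails: 409/5.51 = 74.2 kJ/min
abalone: 84.4/5.61 = 15 kJ/min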